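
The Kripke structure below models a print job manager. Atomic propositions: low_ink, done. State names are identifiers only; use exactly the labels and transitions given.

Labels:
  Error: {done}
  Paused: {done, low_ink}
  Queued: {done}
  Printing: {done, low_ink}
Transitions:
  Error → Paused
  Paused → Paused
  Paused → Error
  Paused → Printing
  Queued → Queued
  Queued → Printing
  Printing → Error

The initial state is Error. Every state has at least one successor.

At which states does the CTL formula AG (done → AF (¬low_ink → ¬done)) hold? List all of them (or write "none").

{Error, Paused, Printing}

States satisfying done → AF (¬low_ink → ¬done): {Error, Paused, Printing}.
States satisfying AG (done → AF (¬low_ink → ¬done)): {Error, Paused, Printing}.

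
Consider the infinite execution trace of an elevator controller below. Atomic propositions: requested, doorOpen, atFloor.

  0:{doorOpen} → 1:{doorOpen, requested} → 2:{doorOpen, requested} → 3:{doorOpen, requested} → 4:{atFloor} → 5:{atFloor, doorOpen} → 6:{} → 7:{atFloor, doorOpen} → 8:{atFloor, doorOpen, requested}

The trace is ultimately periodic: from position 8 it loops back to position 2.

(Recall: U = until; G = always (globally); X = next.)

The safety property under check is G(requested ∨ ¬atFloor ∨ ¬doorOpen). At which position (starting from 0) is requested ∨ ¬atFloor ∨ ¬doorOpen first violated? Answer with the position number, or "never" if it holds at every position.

5

Check requested ∨ ¬atFloor ∨ ¬doorOpen at each position in order: 0 ✓, 1 ✓, 2 ✓, 3 ✓, 4 ✓.
At position 5 the labels are {atFloor, doorOpen}, so requested ∨ ¬atFloor ∨ ¬doorOpen is false there. This is the first violation.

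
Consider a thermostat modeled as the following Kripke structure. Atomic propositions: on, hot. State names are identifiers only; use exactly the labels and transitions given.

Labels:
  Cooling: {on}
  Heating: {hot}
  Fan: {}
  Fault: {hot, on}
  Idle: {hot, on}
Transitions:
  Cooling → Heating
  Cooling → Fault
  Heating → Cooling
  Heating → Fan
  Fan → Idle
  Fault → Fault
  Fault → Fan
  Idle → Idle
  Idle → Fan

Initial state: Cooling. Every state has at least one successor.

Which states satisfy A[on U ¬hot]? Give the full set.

{Cooling, Fan}

States satisfying on: {Cooling, Fault, Idle}.
States satisfying ¬hot: {Cooling, Fan}.
States satisfying A[on U ¬hot]: {Cooling, Fan}.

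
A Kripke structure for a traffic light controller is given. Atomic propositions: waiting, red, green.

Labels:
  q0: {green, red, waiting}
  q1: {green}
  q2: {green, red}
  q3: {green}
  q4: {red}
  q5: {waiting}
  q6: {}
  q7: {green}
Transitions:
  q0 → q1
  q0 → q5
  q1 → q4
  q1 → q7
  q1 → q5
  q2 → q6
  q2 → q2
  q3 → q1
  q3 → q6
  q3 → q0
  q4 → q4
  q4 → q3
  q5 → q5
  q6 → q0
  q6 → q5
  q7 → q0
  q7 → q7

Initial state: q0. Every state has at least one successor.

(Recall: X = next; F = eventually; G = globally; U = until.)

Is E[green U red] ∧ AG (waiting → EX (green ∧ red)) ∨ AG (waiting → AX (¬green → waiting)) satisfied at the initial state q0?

States satisfying green: {q0, q1, q2, q3, q7}.
States satisfying red: {q0, q2, q4}.
States satisfying E[green U red]: {q0, q1, q2, q3, q4, q7}.
States satisfying waiting → EX (green ∧ red): {q1, q2, q3, q4, q6, q7}.
States satisfying AG (waiting → EX (green ∧ red)): ∅.
States satisfying E[green U red] ∧ AG (waiting → EX (green ∧ red)): ∅.
States satisfying waiting → AX (¬green → waiting): {q0, q1, q2, q3, q4, q5, q6, q7}.
States satisfying AG (waiting → AX (¬green → waiting)): {q0, q1, q2, q3, q4, q5, q6, q7}.
States satisfying E[green U red] ∧ AG (waiting → EX (green ∧ red)) ∨ AG (waiting → AX (¬green → waiting)): {q0, q1, q2, q3, q4, q5, q6, q7}.
q0 ∈ Sat(E[green U red] ∧ AG (waiting → EX (green ∧ red)) ∨ AG (waiting → AX (¬green → waiting))).

Satisfied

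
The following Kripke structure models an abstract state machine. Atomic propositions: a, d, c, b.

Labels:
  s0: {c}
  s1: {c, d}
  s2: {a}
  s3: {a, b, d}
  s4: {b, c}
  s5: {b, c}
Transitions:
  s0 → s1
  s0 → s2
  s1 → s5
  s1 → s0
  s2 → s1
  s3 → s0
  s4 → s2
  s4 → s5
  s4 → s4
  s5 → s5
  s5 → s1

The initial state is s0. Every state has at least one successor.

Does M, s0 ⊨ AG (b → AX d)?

Does not hold

States satisfying b → AX d: {s0, s1, s2}.
States satisfying AG (b → AX d): ∅.
s5 is reachable from s0 and violates b → AX d, so AG fails at s0.
s0 ∉ Sat(AG (b → AX d)).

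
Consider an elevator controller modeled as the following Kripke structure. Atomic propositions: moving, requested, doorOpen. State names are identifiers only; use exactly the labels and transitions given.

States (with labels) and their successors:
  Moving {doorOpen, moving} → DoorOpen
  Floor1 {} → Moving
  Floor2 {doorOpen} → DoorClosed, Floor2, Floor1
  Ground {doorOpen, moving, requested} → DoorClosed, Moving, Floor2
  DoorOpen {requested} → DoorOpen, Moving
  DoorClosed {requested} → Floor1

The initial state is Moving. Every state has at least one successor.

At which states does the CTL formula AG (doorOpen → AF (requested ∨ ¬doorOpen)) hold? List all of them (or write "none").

States satisfying doorOpen → AF (requested ∨ ¬doorOpen): {Moving, Floor1, Ground, DoorOpen, DoorClosed}.
States satisfying AG (doorOpen → AF (requested ∨ ¬doorOpen)): {Moving, Floor1, DoorOpen, DoorClosed}.

{Moving, Floor1, DoorOpen, DoorClosed}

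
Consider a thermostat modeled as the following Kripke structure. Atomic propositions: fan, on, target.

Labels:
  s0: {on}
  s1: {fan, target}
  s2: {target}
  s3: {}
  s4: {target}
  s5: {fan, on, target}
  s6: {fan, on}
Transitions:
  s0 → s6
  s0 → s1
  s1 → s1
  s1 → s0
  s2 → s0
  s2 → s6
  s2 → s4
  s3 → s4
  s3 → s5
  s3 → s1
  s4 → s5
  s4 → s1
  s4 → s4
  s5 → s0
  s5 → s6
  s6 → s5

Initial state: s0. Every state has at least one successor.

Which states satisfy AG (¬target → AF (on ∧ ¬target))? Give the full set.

{s0, s1, s2, s4, s5, s6}

States satisfying ¬target → AF (on ∧ ¬target): {s0, s1, s2, s4, s5, s6}.
States satisfying AG (¬target → AF (on ∧ ¬target)): {s0, s1, s2, s4, s5, s6}.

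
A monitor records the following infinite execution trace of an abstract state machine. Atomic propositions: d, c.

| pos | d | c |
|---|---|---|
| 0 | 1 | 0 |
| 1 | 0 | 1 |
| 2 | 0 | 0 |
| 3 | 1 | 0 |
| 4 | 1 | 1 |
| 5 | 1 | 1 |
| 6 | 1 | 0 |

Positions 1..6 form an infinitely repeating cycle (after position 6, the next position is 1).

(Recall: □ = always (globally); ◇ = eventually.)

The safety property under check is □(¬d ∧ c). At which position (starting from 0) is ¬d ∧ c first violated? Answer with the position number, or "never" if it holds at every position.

At position 0 the labels are {d}, so ¬d ∧ c is false there. This is the first violation.

0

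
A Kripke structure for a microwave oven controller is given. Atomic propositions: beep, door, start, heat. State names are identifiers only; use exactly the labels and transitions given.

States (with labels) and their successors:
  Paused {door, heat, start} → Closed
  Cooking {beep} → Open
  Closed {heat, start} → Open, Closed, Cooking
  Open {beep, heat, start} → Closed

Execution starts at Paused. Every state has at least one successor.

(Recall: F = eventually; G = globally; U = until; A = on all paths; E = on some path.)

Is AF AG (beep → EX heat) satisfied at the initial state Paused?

States satisfying AG (beep → EX heat): {Paused, Cooking, Closed, Open}.
States satisfying AF AG (beep → EX heat): {Paused, Cooking, Closed, Open}.
Paused ∈ Sat(AF AG (beep → EX heat)).

Yes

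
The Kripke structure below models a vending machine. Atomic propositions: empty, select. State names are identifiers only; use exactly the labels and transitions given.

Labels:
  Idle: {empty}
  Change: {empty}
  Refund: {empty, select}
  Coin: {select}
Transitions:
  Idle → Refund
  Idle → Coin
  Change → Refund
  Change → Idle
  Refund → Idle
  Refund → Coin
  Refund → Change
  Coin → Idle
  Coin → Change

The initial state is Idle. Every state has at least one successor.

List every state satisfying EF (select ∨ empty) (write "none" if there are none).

States satisfying select ∨ empty: {Idle, Change, Refund, Coin}.
States satisfying EF (select ∨ empty): {Idle, Change, Refund, Coin}.

{Idle, Change, Refund, Coin}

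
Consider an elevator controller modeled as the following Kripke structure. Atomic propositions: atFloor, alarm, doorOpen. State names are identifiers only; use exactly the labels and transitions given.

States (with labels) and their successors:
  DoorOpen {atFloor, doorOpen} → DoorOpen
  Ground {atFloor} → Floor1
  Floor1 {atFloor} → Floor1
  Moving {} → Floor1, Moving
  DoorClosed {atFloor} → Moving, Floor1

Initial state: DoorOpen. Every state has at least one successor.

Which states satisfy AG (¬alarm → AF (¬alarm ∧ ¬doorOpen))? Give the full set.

States satisfying ¬alarm → AF (¬alarm ∧ ¬doorOpen): {Ground, Floor1, Moving, DoorClosed}.
States satisfying AG (¬alarm → AF (¬alarm ∧ ¬doorOpen)): {Ground, Floor1, Moving, DoorClosed}.

{Ground, Floor1, Moving, DoorClosed}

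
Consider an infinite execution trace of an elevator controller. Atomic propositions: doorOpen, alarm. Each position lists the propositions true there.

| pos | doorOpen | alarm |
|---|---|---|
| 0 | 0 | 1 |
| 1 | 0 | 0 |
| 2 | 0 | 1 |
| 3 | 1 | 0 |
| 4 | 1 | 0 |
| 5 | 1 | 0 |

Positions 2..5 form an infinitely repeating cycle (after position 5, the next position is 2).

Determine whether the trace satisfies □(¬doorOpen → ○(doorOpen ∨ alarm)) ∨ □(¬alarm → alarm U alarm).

Does not hold

¬doorOpen → ○(doorOpen ∨ alarm) must hold at every position from 0 onward. It fails at position 0, so □(¬doorOpen → ○(doorOpen ∨ alarm)) is false.
Positions where ¬doorOpen holds: 0, 1, 2.
Check ○(doorOpen ∨ alarm) at each: 0→fails, 1→ok, 2→ok.
¬alarm → alarm U alarm must hold at every position from 0 onward. It fails at position 1, so □(¬alarm → alarm U alarm) is false.
Positions where ¬alarm holds: 1, 3, 4, 5.
Check alarm U alarm at each: 1→fails, 3→fails, 4→fails, 5→fails.
At position 0: □(¬doorOpen → ○(doorOpen ∨ alarm)) is false; □(¬alarm → alarm U alarm) is false; so □(¬doorOpen → ○(doorOpen ∨ alarm)) ∨ □(¬alarm → alarm U alarm) is false.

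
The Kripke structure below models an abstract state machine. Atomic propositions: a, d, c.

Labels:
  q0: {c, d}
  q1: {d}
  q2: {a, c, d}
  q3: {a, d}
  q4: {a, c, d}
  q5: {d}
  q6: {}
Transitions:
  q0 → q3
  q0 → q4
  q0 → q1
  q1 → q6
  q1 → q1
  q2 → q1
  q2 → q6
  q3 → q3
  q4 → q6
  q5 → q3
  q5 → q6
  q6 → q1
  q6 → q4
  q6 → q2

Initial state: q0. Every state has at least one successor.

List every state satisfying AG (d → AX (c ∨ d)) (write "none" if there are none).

{q3}

States satisfying d → AX (c ∨ d): {q0, q3, q6}.
States satisfying AG (d → AX (c ∨ d)): {q3}.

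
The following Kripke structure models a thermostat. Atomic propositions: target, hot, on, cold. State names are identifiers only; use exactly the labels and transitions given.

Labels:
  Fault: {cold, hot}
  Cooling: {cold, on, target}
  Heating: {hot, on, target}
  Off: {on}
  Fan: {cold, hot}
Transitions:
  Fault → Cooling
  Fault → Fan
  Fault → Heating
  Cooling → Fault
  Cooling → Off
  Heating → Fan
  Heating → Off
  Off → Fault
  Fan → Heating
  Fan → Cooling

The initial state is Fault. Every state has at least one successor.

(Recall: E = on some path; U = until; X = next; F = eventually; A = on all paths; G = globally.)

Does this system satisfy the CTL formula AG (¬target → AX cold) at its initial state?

States satisfying ¬target → AX cold: {Cooling, Heating, Off}.
States satisfying AG (¬target → AX cold): ∅.
Fan is reachable from Fault and violates ¬target → AX cold, so AG fails at Fault.
Fault ∉ Sat(AG (¬target → AX cold)).

Violated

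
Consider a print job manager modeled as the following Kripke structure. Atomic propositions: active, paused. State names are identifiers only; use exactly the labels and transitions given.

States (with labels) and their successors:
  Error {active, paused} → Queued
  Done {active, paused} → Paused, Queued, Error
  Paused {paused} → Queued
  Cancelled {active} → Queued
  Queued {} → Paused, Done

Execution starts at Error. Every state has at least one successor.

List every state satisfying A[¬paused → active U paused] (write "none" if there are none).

States satisfying ¬paused → active: {Error, Done, Paused, Cancelled}.
States satisfying paused: {Error, Done, Paused}.
States satisfying A[¬paused → active U paused]: {Error, Done, Paused}.

{Error, Done, Paused}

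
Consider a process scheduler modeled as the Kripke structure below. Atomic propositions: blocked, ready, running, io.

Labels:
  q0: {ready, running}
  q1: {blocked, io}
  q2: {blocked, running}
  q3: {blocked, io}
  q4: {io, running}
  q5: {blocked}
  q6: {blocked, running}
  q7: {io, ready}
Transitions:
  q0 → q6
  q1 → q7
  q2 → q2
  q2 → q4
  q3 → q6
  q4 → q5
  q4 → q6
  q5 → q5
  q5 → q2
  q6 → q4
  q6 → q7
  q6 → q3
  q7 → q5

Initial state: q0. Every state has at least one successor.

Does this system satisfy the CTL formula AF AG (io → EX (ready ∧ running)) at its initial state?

States satisfying AG (io → EX (ready ∧ running)): ∅.
States satisfying AF AG (io → EX (ready ∧ running)): ∅.
There is a path from q0 along which AG (io → EX (ready ∧ running)) never holds.
q0 ∉ Sat(AF AG (io → EX (ready ∧ running))).

Does not hold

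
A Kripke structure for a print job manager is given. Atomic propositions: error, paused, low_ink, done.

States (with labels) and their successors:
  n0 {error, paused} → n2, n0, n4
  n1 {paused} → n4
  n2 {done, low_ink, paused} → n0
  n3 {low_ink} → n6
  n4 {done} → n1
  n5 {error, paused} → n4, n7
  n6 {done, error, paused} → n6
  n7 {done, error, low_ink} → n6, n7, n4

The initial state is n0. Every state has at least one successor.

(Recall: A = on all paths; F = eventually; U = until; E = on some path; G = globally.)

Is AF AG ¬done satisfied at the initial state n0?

States satisfying AG ¬done: ∅.
States satisfying AF AG ¬done: ∅.
There is a path from n0 along which AG ¬done never holds.
n0 ∉ Sat(AF AG ¬done).

Does not hold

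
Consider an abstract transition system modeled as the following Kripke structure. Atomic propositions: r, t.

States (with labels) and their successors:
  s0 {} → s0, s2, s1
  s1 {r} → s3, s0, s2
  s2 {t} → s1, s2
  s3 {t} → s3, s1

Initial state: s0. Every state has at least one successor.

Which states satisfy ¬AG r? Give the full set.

States satisfying r: {s1}.
States satisfying AG r: ∅.
States satisfying ¬AG r: {s0, s1, s2, s3}.

{s0, s1, s2, s3}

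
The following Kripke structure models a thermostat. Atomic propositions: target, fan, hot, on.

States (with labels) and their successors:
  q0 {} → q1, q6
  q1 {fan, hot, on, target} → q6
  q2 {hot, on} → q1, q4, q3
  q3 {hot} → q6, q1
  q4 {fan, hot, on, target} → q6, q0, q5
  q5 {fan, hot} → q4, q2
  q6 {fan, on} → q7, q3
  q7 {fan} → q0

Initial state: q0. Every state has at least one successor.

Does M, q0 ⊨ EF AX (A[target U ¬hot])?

States satisfying AX (A[target U ¬hot]): {q0, q1, q3, q7}.
States satisfying EF AX (A[target U ¬hot]): {q0, q1, q2, q3, q4, q5, q6, q7}.
Some path from q0 reaches a state where AX (A[target U ¬hot]) holds.
q0 ∈ Sat(EF AX (A[target U ¬hot])).

Yes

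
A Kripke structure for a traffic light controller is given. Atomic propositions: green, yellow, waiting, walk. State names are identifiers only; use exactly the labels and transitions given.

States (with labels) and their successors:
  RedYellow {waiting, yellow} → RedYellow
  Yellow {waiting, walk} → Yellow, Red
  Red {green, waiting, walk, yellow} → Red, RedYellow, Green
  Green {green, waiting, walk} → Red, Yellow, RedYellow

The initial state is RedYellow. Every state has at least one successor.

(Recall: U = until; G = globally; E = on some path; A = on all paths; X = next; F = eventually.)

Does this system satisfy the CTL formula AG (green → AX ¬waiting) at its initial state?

Holds

States satisfying green → AX ¬waiting: {RedYellow, Yellow}.
States satisfying AG (green → AX ¬waiting): {RedYellow}.
Every state reachable from RedYellow satisfies green → AX ¬waiting.
RedYellow ∈ Sat(AG (green → AX ¬waiting)).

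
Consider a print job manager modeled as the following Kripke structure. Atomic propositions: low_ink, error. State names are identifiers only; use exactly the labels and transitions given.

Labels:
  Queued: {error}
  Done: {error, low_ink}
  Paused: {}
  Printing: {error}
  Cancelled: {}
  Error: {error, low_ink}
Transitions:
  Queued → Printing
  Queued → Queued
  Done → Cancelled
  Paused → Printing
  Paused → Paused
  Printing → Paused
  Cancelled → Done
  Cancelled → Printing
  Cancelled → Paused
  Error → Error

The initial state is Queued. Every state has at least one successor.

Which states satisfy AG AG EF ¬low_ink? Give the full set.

{Queued, Done, Paused, Printing, Cancelled}

States satisfying AG EF ¬low_ink: {Queued, Done, Paused, Printing, Cancelled}.
States satisfying AG AG EF ¬low_ink: {Queued, Done, Paused, Printing, Cancelled}.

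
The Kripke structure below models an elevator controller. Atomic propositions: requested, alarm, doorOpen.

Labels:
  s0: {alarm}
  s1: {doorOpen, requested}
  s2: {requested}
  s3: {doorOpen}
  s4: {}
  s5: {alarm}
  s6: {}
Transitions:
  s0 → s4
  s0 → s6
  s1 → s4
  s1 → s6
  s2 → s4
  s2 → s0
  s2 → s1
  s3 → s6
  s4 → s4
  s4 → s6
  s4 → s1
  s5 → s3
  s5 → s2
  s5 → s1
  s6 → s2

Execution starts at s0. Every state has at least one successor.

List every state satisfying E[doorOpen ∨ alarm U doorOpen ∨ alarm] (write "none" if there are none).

{s0, s1, s3, s5}

States satisfying doorOpen ∨ alarm: {s0, s1, s3, s5}.
States satisfying E[doorOpen ∨ alarm U doorOpen ∨ alarm]: {s0, s1, s3, s5}.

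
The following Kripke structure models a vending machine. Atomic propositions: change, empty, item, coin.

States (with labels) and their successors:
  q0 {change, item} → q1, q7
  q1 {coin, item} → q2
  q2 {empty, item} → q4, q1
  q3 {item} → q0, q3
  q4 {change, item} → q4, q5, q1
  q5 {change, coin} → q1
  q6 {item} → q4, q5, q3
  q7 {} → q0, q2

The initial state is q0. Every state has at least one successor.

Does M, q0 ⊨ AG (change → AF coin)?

States satisfying change → AF coin: {q1, q2, q3, q5, q6, q7}.
States satisfying AG (change → AF coin): ∅.
q0 is reachable from q0 and violates change → AF coin, so AG fails at q0.
q0 ∉ Sat(AG (change → AF coin)).

No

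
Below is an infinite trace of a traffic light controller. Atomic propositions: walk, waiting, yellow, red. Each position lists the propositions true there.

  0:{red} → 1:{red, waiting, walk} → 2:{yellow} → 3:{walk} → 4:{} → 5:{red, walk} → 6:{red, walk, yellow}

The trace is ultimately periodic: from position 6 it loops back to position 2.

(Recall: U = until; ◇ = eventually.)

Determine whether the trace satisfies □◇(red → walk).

◇(red → walk) holds at every position 0..6, and those are all positions ever visited, so □◇(red → walk) holds.

Satisfied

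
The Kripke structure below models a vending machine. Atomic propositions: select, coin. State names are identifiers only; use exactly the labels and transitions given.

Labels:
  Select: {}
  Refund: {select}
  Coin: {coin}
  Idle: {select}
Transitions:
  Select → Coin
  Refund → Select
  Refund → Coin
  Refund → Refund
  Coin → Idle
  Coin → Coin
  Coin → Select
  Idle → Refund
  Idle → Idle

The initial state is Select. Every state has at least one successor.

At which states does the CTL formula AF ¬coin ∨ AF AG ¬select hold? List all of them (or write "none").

{Select, Refund, Idle}

States satisfying ¬coin: {Select, Refund, Idle}.
States satisfying AF ¬coin: {Select, Refund, Idle}.
States satisfying AG ¬select: ∅.
States satisfying AF AG ¬select: ∅.
States satisfying AF ¬coin ∨ AF AG ¬select: {Select, Refund, Idle}.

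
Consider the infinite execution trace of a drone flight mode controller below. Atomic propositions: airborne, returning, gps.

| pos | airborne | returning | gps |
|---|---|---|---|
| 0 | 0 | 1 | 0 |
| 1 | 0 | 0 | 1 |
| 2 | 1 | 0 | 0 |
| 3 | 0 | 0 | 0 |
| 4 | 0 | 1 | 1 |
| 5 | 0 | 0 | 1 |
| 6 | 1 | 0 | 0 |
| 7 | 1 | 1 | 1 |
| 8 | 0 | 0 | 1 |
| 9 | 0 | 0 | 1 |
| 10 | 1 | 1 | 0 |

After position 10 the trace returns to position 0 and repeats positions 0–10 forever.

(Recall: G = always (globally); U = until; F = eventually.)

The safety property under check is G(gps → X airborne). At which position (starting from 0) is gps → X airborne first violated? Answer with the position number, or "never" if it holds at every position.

4

Check gps → X airborne at each position in order: 0 ✓, 1 ✓, 2 ✓, 3 ✓.
At position 4 the labels are {gps, returning} and the next position 5 has {gps}, so gps → X airborne is false there. This is the first violation.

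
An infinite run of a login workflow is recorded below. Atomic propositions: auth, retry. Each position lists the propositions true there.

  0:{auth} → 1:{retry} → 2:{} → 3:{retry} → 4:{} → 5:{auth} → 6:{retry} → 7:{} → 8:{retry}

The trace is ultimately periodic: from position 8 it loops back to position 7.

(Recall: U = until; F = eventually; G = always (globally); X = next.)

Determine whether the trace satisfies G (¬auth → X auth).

¬auth → X auth must hold at every position from 0 onward. It fails at position 1, so G (¬auth → X auth) is false.
Positions where ¬auth holds: 1, 2, 3, 4, 6, 7, 8.
Check X auth at each: 1→fails, 2→fails, 3→fails, 4→ok, 6→fails, 7→fails, 8→fails.

Does not hold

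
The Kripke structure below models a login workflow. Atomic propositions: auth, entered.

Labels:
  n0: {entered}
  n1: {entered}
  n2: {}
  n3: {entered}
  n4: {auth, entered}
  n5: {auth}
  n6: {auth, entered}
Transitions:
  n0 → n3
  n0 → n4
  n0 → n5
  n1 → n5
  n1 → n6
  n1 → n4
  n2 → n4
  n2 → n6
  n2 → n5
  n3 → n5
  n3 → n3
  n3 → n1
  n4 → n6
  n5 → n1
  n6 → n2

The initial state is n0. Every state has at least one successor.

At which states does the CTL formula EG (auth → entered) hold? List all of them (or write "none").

{n0, n1, n2, n3, n4, n6}

States satisfying auth → entered: {n0, n1, n2, n3, n4, n6}.
States satisfying EG (auth → entered): {n0, n1, n2, n3, n4, n6}.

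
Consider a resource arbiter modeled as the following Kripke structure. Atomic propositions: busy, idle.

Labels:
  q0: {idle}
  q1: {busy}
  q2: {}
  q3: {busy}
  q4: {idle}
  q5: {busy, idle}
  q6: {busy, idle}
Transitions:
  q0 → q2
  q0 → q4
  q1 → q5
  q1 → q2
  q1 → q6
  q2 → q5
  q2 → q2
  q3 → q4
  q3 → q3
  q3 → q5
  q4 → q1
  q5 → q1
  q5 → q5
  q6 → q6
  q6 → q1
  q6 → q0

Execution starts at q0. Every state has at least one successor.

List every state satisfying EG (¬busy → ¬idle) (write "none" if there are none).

States satisfying ¬busy → ¬idle: {q1, q2, q3, q5, q6}.
States satisfying EG (¬busy → ¬idle): {q1, q2, q3, q5, q6}.

{q1, q2, q3, q5, q6}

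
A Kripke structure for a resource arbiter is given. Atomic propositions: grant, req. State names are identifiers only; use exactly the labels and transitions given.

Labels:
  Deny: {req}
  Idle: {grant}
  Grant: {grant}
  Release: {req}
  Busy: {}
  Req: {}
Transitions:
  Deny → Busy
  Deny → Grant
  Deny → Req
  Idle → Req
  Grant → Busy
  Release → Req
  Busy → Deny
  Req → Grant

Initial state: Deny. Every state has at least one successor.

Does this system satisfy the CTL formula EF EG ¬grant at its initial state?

States satisfying EG ¬grant: {Deny, Busy}.
States satisfying EF EG ¬grant: {Deny, Idle, Grant, Release, Busy, Req}.
Some path from Deny reaches a state where EG ¬grant holds.
Deny ∈ Sat(EF EG ¬grant).

Satisfied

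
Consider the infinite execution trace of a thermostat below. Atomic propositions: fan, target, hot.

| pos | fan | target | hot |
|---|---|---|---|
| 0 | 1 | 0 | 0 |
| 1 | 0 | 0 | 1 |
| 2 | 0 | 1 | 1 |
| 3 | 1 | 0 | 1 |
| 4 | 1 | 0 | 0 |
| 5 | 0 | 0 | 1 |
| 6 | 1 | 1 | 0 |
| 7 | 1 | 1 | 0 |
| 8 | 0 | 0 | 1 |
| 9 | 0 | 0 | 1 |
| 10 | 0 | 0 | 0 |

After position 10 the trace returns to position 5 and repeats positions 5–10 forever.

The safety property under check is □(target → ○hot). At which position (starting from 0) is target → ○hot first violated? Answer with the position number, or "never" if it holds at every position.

6

Check target → ○hot at each position in order: 0 ✓, 1 ✓, 2 ✓, 3 ✓, 4 ✓, 5 ✓.
At position 6 the labels are {fan, target} and the next position 7 has {fan, target}, so target → ○hot is false there. This is the first violation.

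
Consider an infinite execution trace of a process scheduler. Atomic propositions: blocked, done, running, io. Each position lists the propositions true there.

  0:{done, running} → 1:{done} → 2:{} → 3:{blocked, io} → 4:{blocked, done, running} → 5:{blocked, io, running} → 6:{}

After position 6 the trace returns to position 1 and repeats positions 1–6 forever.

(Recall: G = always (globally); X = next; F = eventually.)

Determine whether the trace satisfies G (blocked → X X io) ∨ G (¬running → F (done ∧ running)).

Yes

blocked → X X io must hold at every position from 0 onward. It fails at position 4, so G (blocked → X X io) is false.
Positions where blocked holds: 3, 4, 5.
Check X X io at each: 3→ok, 4→fails, 5→fails.
¬running → F (done ∧ running) holds at every position 0..6, and those are all positions ever visited, so G (¬running → F (done ∧ running)) holds.
Positions where ¬running holds: 1, 2, 3, 6.
Check F (done ∧ running) at each: 1→ok, 2→ok, 3→ok, 6→ok.
At position 0: G (blocked → X X io) is false; G (¬running → F (done ∧ running)) is true; so G (blocked → X X io) ∨ G (¬running → F (done ∧ running)) is true.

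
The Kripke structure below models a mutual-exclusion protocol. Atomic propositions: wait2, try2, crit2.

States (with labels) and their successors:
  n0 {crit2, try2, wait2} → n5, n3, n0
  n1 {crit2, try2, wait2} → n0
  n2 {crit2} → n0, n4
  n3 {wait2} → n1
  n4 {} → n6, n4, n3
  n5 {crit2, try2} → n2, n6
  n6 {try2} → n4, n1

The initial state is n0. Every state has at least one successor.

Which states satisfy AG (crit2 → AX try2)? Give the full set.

States satisfying crit2 → AX try2: {n1, n3, n4, n6}.
States satisfying AG (crit2 → AX try2): ∅.

none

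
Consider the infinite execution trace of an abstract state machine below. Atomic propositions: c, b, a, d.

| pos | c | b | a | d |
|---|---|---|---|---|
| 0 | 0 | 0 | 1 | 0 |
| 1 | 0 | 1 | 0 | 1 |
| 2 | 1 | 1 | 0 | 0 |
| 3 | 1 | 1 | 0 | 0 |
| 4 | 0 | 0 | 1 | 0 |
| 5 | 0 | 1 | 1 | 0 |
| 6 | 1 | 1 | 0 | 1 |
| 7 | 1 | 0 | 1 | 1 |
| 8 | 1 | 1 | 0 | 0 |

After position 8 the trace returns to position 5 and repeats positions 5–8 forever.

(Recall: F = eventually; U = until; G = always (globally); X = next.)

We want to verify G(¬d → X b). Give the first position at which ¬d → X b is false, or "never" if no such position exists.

3

Check ¬d → X b at each position in order: 0 ✓, 1 ✓, 2 ✓.
At position 3 the labels are {b, c} and the next position 4 has {a}, so ¬d → X b is false there. This is the first violation.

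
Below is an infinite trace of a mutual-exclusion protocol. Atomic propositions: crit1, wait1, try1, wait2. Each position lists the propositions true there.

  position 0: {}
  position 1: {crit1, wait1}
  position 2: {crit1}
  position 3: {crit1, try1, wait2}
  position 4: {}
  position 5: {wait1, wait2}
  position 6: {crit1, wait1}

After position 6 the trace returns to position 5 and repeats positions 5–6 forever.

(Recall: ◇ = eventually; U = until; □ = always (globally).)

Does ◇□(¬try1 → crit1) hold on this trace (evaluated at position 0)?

□(¬try1 → crit1) is false at every position 0..6, so it never becomes true and ◇□(¬try1 → crit1) fails.

No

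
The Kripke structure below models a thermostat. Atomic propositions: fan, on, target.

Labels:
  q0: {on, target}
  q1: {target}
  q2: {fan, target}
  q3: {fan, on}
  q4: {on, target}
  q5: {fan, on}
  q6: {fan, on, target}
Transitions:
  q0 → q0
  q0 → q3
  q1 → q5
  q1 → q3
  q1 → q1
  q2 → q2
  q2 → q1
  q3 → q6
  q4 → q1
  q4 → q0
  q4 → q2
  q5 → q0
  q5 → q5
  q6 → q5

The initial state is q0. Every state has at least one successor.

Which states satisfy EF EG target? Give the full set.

{q0, q1, q2, q3, q4, q5, q6}

States satisfying EG target: {q0, q1, q2, q4}.
States satisfying EF EG target: {q0, q1, q2, q3, q4, q5, q6}.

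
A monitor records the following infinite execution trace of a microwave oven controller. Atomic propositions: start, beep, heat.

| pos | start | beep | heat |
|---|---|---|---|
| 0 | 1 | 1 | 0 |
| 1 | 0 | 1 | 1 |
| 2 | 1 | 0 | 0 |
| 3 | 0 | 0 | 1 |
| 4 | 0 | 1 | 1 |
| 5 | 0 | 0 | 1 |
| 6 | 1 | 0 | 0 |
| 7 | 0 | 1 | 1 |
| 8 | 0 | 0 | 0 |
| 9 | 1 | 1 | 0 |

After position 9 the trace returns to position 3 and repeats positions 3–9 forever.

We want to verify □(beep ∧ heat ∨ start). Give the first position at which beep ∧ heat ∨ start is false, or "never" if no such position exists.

Check beep ∧ heat ∨ start at each position in order: 0 ✓, 1 ✓, 2 ✓.
At position 3 the labels are {heat}, so beep ∧ heat ∨ start is false there. This is the first violation.

3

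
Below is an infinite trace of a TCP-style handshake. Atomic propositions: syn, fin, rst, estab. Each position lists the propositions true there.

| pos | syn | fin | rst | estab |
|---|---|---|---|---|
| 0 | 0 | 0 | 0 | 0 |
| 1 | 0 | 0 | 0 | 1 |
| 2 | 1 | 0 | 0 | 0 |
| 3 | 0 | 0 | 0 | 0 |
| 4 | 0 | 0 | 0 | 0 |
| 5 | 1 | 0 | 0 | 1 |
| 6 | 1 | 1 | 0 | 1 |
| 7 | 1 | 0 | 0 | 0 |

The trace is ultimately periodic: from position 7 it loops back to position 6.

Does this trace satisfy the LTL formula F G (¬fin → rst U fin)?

No

G (¬fin → rst U fin) is false at every position 0..7, so it never becomes true and F G (¬fin → rst U fin) fails.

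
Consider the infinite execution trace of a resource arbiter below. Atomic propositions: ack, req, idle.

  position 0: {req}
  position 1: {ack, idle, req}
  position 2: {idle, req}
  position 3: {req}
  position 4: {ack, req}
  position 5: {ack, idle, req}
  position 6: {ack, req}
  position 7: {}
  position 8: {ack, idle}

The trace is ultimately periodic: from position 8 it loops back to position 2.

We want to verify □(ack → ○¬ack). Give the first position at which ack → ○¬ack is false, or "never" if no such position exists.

4

Check ack → ○¬ack at each position in order: 0 ✓, 1 ✓, 2 ✓, 3 ✓.
At position 4 the labels are {ack, req} and the next position 5 has {ack, idle, req}, so ack → ○¬ack is false there. This is the first violation.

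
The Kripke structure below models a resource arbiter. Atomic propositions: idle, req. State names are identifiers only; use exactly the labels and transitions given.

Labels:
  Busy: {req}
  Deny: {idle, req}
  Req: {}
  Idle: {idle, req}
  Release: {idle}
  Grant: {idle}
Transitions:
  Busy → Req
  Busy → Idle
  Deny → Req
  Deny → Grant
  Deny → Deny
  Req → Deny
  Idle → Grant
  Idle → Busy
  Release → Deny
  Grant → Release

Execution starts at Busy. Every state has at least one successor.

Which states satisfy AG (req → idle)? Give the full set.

{Deny, Req, Release, Grant}

States satisfying req → idle: {Deny, Req, Idle, Release, Grant}.
States satisfying AG (req → idle): {Deny, Req, Release, Grant}.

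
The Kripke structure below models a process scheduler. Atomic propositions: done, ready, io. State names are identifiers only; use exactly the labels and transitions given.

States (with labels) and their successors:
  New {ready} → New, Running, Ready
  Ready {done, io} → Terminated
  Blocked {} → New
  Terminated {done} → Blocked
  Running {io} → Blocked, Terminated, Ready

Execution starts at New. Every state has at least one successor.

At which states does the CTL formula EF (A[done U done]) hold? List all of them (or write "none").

States satisfying A[done U done]: {Ready, Terminated}.
States satisfying EF (A[done U done]): {New, Ready, Blocked, Terminated, Running}.

{New, Ready, Blocked, Terminated, Running}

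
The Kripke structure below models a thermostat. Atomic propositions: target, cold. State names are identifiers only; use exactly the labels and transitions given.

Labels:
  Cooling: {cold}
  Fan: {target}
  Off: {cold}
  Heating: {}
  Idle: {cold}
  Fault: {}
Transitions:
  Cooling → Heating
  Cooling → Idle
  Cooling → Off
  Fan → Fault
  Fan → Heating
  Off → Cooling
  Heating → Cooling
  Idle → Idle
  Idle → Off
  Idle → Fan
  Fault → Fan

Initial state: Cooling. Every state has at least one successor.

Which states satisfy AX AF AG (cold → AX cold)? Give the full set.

States satisfying AF AG (cold → AX cold): ∅.
States satisfying AX AF AG (cold → AX cold): ∅.

none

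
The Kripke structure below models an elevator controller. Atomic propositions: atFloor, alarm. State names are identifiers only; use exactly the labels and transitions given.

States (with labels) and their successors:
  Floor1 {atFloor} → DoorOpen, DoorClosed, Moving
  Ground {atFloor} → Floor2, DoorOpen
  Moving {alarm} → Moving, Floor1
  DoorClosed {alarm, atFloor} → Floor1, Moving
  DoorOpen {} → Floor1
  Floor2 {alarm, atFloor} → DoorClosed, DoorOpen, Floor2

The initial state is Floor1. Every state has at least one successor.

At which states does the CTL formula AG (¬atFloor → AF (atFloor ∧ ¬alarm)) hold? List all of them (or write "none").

none

States satisfying ¬atFloor → AF (atFloor ∧ ¬alarm): {Floor1, Ground, DoorClosed, DoorOpen, Floor2}.
States satisfying AG (¬atFloor → AF (atFloor ∧ ¬alarm)): ∅.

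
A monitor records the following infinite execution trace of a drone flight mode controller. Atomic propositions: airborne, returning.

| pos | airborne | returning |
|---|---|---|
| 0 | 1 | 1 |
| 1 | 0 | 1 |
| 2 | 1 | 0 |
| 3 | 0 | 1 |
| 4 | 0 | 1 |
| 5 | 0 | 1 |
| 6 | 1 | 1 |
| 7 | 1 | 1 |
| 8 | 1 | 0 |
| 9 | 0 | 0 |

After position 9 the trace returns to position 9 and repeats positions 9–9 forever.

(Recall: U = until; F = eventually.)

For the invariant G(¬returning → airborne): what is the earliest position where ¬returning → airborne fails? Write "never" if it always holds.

Check ¬returning → airborne at each position in order: 0 ✓, 1 ✓, 2 ✓, 3 ✓, 4 ✓, 5 ✓, 6 ✓, 7 ✓, 8 ✓.
At position 9 the labels are {}, so ¬returning → airborne is false there. This is the first violation.

9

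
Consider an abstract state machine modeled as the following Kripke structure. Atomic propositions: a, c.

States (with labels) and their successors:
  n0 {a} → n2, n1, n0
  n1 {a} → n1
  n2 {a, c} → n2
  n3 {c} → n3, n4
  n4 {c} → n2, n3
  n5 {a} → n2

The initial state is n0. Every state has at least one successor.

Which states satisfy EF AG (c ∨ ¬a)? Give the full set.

{n0, n2, n3, n4, n5}

States satisfying AG (c ∨ ¬a): {n2, n3, n4}.
States satisfying EF AG (c ∨ ¬a): {n0, n2, n3, n4, n5}.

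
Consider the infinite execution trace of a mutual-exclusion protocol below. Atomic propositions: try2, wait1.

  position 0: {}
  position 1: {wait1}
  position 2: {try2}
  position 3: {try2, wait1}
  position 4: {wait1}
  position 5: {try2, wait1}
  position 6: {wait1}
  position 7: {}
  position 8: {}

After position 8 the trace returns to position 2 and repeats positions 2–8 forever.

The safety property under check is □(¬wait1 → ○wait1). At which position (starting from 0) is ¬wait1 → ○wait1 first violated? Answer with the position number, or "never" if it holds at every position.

Check ¬wait1 → ○wait1 at each position in order: 0 ✓, 1 ✓, 2 ✓, 3 ✓, 4 ✓, 5 ✓, 6 ✓.
At position 7 the labels are {} and the next position 8 has {}, so ¬wait1 → ○wait1 is false there. This is the first violation.

7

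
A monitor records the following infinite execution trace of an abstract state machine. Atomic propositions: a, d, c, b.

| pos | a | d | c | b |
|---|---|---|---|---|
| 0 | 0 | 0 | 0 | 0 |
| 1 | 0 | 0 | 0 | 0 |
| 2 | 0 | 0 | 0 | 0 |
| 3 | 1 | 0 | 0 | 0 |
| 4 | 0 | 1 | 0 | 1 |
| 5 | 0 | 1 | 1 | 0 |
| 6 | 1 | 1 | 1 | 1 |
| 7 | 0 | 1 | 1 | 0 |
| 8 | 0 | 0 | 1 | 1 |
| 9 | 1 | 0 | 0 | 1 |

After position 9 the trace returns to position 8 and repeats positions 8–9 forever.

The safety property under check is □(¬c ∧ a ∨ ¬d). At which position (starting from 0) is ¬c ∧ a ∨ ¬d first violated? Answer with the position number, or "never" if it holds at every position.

Check ¬c ∧ a ∨ ¬d at each position in order: 0 ✓, 1 ✓, 2 ✓, 3 ✓.
At position 4 the labels are {b, d}, so ¬c ∧ a ∨ ¬d is false there. This is the first violation.

4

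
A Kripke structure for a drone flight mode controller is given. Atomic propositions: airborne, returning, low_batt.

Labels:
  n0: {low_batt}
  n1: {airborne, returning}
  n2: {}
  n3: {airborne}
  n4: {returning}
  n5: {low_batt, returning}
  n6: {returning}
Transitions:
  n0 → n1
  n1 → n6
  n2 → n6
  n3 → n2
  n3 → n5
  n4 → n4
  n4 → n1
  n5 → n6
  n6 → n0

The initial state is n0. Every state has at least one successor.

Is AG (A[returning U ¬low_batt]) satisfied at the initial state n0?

Violated

States satisfying A[returning U ¬low_batt]: {n1, n2, n3, n4, n5, n6}.
States satisfying AG (A[returning U ¬low_batt]): ∅.
n0 is reachable from n0 and violates A[returning U ¬low_batt], so AG fails at n0.
n0 ∉ Sat(AG (A[returning U ¬low_batt])).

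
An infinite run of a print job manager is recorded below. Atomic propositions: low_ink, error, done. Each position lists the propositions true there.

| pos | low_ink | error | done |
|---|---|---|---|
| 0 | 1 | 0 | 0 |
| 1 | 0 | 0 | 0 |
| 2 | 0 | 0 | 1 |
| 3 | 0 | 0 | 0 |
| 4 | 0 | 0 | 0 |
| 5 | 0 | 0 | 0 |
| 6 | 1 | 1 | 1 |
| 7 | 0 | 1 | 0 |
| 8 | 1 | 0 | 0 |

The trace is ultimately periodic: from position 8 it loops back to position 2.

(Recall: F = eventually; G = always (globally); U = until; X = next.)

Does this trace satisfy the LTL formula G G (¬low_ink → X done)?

G (¬low_ink → X done) must hold at every position from 0 onward. It fails at position 0, so G G (¬low_ink → X done) is false.

Violated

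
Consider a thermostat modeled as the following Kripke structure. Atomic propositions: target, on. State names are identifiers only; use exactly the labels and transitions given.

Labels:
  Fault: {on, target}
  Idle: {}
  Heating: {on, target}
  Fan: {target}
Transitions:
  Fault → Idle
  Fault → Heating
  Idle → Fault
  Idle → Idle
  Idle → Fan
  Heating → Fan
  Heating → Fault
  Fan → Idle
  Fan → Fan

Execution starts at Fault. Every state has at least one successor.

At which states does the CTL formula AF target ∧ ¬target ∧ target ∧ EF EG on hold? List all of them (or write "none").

none

States satisfying target: {Fault, Heating, Fan}.
States satisfying AF target: {Fault, Heating, Fan}.
States satisfying ¬target: {Idle}.
States satisfying ¬target ∧ target: ∅.
States satisfying EG on: {Fault, Heating}.
States satisfying EF EG on: {Fault, Idle, Heating, Fan}.
States satisfying ¬target ∧ target ∧ EF EG on: ∅.
States satisfying AF target ∧ ¬target ∧ target ∧ EF EG on: ∅.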